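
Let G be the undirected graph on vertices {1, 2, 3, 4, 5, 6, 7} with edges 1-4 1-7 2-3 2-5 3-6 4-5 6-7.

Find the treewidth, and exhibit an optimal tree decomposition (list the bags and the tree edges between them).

Each bag holds 3 vertices, so the decomposition has width 2, which upper-bounds the treewidth. Since 5–4–1–7–6–3–2–5 is a cycle in G, G is not acyclic. Forests are exactly the graphs of treewidth ≤ 1, so tw(G) ≥ 2. The upper and lower bounds meet at 2, so that is the treewidth.

Treewidth 2.
One optimal decomposition is:
Bags: B1 = {1, 4, 5}  B2 = {1, 5, 7}  B3 = {5, 6, 7}  B4 = {3, 5, 6}  B5 = {2, 3, 5}
Tree: B1–B2, B2–B3, B3–B4, B4–B5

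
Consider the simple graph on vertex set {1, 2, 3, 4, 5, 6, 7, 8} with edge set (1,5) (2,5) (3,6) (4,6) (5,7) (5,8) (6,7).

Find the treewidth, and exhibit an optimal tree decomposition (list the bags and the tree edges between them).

Each bag holds 2 vertices, so the decomposition has width 1, which upper-bounds the treewidth. G has an edge, so its treewidth is at least 1. Combining the bounds, tw(G) = 1.

Treewidth 1.
One such decomposition:
Bags: B1 = {5, 7}  B2 = {6, 7}  B3 = {1, 5}  B4 = {2, 5}  B5 = {3, 6}  B6 = {5, 8}  B7 = {4, 6}
Tree: B1–B2, B1–B3, B3–B4, B2–B5, B4–B6, B2–B7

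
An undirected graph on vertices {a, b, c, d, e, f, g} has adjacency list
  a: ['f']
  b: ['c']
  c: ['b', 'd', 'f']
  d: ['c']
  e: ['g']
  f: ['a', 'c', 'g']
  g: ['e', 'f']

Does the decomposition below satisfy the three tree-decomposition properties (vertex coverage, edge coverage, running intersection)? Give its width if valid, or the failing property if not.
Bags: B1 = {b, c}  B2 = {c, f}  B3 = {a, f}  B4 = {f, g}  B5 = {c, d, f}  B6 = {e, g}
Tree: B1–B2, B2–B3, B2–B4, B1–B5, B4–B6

A tree decomposition must satisfy three properties: every vertex lies in some bag; for every edge, both endpoints lie together in some bag; and for every vertex, the bags containing it form a connected subtree. Here bags containing vertex f are not connected in the tree, so the decomposition is invalid.

No — bags containing vertex f are not connected in the tree.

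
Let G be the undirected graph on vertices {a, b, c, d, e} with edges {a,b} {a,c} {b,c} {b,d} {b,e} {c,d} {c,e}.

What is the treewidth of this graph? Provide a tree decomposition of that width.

Each bag holds 3 vertices, so the decomposition has width 2, which upper-bounds the treewidth. On the other hand G contains the 3-clique {b, c, d}. A clique must lie in a single bag of any decomposition, so no decomposition can have width below 2. The upper and lower bounds meet at 2, so that is the treewidth.

Treewidth 2.
One such decomposition:
Bags: B1 = {a, b, c}  B2 = {b, c, d}  B3 = {b, c, e}
Tree: B1–B2, B2–B3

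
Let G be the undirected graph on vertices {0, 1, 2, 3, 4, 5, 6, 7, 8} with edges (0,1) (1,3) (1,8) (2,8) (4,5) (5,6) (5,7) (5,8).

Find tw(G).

A width-1 tree decomposition is:
Bags: B1 = {5, 7}  B2 = {5, 8}  B3 = {4, 5}  B4 = {1, 8}  B5 = {5, 6}  B6 = {1, 3}  B7 = {0, 1}  B8 = {2, 8}
Tree: B1–B2, B1–B3, B2–B4, B2–B5, B4–B6, B4–B7, B4–B8
The largest bag has 2 vertices, giving width 1; this decomposition certifies tw(G) ≤ 1. G has an edge, so its treewidth is at least 1. Therefore the treewidth is 1.

1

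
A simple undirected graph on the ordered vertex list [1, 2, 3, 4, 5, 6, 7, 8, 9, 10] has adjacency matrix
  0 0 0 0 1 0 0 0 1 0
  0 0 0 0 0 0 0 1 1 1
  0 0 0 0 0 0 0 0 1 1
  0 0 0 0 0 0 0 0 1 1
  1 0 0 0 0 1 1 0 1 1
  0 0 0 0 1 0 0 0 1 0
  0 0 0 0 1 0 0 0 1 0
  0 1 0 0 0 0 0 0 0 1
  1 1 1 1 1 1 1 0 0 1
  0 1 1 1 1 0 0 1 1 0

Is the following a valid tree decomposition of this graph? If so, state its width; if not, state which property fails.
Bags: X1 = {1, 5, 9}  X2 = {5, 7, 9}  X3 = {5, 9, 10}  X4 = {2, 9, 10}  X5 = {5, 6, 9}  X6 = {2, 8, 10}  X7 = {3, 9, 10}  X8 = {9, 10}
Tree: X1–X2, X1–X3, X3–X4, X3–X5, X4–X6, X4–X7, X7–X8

A tree decomposition must satisfy three properties: every vertex lies in some bag; for every edge, both endpoints lie together in some bag; and for every vertex, the bags containing it form a connected subtree. Here vertex 4 appears in no bag, so the decomposition is invalid.

No — vertex 4 appears in no bag.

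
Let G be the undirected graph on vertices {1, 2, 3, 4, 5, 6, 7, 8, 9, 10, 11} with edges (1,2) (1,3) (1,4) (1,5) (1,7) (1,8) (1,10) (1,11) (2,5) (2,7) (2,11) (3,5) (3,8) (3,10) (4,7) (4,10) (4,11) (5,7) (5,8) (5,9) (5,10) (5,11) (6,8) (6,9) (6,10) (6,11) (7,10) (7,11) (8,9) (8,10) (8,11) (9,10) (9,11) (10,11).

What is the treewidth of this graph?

4

A width-4 tree decomposition is:
Bags: B1 = {1, 3, 5, 8, 10}  B2 = {1, 5, 8, 10, 11}  B3 = {5, 8, 9, 10, 11}  B4 = {1, 5, 7, 10, 11}  B5 = {6, 8, 9, 10, 11}  B6 = {1, 2, 5, 7, 11}  B7 = {1, 4, 7, 10, 11}
Tree: B1–B2, B2–B3, B2–B4, B3–B5, B4–B6, B4–B7
Each bag holds 5 vertices, so the decomposition has width 4, which upper-bounds the treewidth. For the lower bound, the 5 vertices {1, 2, 5, 7, 11} are pairwise adjacent, and any tree decomposition puts a clique entirely inside one bag — forcing width ≥ 4. Combining the bounds, tw(G) = 4.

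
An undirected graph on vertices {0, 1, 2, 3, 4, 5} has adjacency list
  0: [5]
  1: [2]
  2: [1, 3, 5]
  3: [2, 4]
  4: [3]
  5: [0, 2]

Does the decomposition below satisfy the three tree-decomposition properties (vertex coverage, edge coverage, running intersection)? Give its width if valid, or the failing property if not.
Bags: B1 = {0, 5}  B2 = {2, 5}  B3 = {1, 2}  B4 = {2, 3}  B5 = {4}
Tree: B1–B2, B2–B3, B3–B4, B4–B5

A tree decomposition must satisfy three properties: every vertex lies in some bag; for every edge, both endpoints lie together in some bag; and for every vertex, the bags containing it form a connected subtree. Here edge (3,4) lies in no bag, so the decomposition is invalid.

No — edge (3,4) lies in no bag.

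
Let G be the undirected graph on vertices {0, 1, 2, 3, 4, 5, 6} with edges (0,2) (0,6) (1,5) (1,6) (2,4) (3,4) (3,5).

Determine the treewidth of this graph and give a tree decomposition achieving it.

Every bag has size at most 3, so the width is 3 − 1 = 2 and tw(G) ≤ 2. The edges 5–3–4–2–0–6–1–5 form a cycle, so G is not a tree and its treewidth is at least 2. Hence tw(G) = 2 exactly.

Treewidth 2.
Bags: B1 = {3, 4, 5}  B2 = {2, 4, 5}  B3 = {0, 2, 5}  B4 = {0, 5, 6}  B5 = {1, 5, 6}
Tree: B1–B2, B2–B3, B3–B4, B4–B5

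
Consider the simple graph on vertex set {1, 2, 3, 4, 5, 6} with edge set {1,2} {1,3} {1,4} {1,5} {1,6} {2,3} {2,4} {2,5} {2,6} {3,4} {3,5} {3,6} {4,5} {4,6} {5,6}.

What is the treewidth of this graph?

5

A width-5 tree decomposition is:
Bags: B1 = {1, 2, 3, 4, 5, 6}
Tree: (single bag)
With just one bag of size 6, the width is 6 − 1 = 5, so tw(G) ≤ 5. For the lower bound, the 6 vertices {1, 2, 3, 4, 5, 6} are pairwise adjacent, and any tree decomposition puts a clique entirely inside one bag — forcing width ≥ 5. The upper and lower bounds meet at 5, so that is the treewidth.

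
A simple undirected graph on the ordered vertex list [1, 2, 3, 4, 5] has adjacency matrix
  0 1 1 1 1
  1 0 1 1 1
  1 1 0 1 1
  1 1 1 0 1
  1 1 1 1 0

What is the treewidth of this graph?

A width-4 tree decomposition is:
Bags: B1 = {1, 2, 3, 4, 5}
Tree: (single bag)
A single bag containing all 5 vertices is trivially a valid decomposition of width 4. For the lower bound, the 5 vertices {1, 2, 3, 4, 5} are pairwise adjacent, and any tree decomposition puts a clique entirely inside one bag — forcing width ≥ 4. Hence tw(G) = 4 exactly.

4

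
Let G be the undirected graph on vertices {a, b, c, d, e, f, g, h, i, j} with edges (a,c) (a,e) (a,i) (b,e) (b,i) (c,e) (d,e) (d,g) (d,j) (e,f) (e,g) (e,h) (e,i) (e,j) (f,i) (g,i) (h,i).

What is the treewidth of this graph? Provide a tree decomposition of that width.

Treewidth 2.
One optimal decomposition is:
Bags: B1 = {e, h, i}  B2 = {a, e, i}  B3 = {a, c, e}  B4 = {e, g, i}  B5 = {b, e, i}  B6 = {e, f, i}  B7 = {d, e, g}  B8 = {d, e, j}
Tree: B1–B2, B2–B3, B2–B4, B4–B5, B5–B6, B4–B7, B7–B8

Every bag has size at most 3, so the width is 3 − 1 = 2 and tw(G) ≤ 2. Conversely, {d, e, g} is a clique of size 3, and the vertices of any clique must share a bag in every tree decomposition; so some bag has ≥ 3 vertices and tw(G) ≥ 2. Hence tw(G) = 2 exactly.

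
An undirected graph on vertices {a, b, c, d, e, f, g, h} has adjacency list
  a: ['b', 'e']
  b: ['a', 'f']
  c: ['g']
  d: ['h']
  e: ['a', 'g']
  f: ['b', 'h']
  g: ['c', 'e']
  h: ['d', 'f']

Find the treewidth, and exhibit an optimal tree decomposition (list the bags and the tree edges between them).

Every bag has size at most 2, so the width is 2 − 1 = 1 and tw(G) ≤ 1. Since G has at least one edge (e.g. d–h), it is not an edgeless graph, so tw(G) ≥ 1. Combining the bounds, tw(G) = 1.

Treewidth 1.
One such decomposition:
Bags: B1 = {d, h}  B2 = {f, h}  B3 = {b, f}  B4 = {a, b}  B5 = {a, e}  B6 = {e, g}  B7 = {c, g}
Tree: B1–B2, B2–B3, B3–B4, B4–B5, B5–B6, B6–B7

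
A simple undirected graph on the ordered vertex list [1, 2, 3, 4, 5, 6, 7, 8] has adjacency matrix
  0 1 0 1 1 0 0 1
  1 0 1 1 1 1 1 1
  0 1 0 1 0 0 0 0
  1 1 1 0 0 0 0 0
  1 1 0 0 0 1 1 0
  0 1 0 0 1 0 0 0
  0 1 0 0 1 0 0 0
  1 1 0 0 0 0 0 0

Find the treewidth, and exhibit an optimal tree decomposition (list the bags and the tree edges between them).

Treewidth 2.
One optimal decomposition is:
Bags: B1 = {2, 5, 7}  B2 = {2, 5, 6}  B3 = {1, 2, 5}  B4 = {1, 2, 4}  B5 = {2, 3, 4}  B6 = {1, 2, 8}
Tree: B1–B2, B1–B3, B3–B4, B4–B5, B4–B6

The largest bag has 3 vertices, giving width 2; this decomposition certifies tw(G) ≤ 2. Conversely, {1, 2, 8} is a clique of size 3, and the vertices of any clique must share a bag in every tree decomposition; so some bag has ≥ 3 vertices and tw(G) ≥ 2. The upper and lower bounds meet at 2, so that is the treewidth.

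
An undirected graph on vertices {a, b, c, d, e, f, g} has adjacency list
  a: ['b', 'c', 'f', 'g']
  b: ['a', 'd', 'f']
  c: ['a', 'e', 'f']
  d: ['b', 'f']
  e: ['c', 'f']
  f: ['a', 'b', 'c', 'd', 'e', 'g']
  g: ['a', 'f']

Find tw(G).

A width-2 tree decomposition is:
Bags: B1 = {a, b, f}  B2 = {b, d, f}  B3 = {a, c, f}  B4 = {c, e, f}  B5 = {a, f, g}
Tree: B1–B2, B1–B3, B3–B4, B1–B5
Every bag has size at most 3, so the width is 3 − 1 = 2 and tw(G) ≤ 2. Conversely, {b, d, f} is a clique of size 3, and the vertices of any clique must share a bag in every tree decomposition; so some bag has ≥ 3 vertices and tw(G) ≥ 2. Therefore the treewidth is 2.

2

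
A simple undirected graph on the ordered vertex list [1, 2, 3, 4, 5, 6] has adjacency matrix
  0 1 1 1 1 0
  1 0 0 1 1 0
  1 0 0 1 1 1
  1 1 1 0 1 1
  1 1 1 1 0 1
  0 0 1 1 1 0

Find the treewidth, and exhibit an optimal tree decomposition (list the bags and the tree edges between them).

Treewidth 3.
One such decomposition:
Bags: B1 = {1, 3, 4, 5}  B2 = {3, 4, 5, 6}  B3 = {1, 2, 4, 5}
Tree: B1–B2, B1–B3

Every bag has size at most 4, so the width is 4 − 1 = 3 and tw(G) ≤ 3. On the other hand G contains the 4-clique {1, 2, 4, 5}. A clique must lie in a single bag of any decomposition, so no decomposition can have width below 3. The upper and lower bounds meet at 3, so that is the treewidth.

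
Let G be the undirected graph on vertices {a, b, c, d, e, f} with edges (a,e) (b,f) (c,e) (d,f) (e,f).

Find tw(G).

1

A width-1 tree decomposition is:
Bags: B1 = {a, e}  B2 = {c, e}  B3 = {e, f}  B4 = {d, f}  B5 = {b, f}
Tree: B1–B2, B2–B3, B3–B4, B3–B5
Each bag holds 2 vertices, so the decomposition has width 1, which upper-bounds the treewidth. G has an edge, so its treewidth is at least 1. The upper and lower bounds meet at 1, so that is the treewidth.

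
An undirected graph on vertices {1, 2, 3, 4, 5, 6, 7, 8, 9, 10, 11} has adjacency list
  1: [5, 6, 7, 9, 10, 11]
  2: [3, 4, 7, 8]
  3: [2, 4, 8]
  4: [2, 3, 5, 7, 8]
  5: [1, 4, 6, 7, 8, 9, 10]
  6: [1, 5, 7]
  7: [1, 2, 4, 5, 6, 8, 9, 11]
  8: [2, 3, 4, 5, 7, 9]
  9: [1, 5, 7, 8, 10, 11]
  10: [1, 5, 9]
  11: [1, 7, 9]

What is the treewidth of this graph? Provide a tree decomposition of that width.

The largest bag has 4 vertices, giving width 3; this decomposition certifies tw(G) ≤ 3. Conversely, {1, 5, 9, 10} is a clique of size 4, and the vertices of any clique must share a bag in every tree decomposition; so some bag has ≥ 4 vertices and tw(G) ≥ 3. Therefore the treewidth is 3.

Treewidth 3.
Bags: B1 = {1, 5, 7, 9}  B2 = {5, 7, 8, 9}  B3 = {4, 5, 7, 8}  B4 = {1, 5, 6, 7}  B5 = {1, 7, 9, 11}  B6 = {2, 4, 7, 8}  B7 = {1, 5, 9, 10}  B8 = {2, 3, 4, 8}
Tree: B1–B2, B2–B3, B1–B4, B1–B5, B3–B6, B1–B7, B6–B8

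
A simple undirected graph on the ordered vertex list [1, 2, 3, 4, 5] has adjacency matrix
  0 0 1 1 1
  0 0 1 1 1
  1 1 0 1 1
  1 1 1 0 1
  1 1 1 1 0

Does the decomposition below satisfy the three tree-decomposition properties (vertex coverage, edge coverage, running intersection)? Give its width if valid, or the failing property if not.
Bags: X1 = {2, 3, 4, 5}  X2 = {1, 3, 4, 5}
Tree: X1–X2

Every vertex of G appears in some bag (union = {1, 2, 3, 4, 5}); every edge is covered by a bag; and for each vertex v the set of bags containing v is connected in the bag tree. The decomposition is therefore valid. The largest bag has 4 vertices, so the width is 3.

Yes; width 3.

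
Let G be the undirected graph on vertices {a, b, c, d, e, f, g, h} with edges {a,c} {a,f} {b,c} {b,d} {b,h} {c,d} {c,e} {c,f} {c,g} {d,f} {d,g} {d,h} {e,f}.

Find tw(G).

A width-2 tree decomposition is:
Bags: B1 = {a, c, f}  B2 = {c, e, f}  B3 = {c, d, f}  B4 = {b, c, d}  B5 = {b, d, h}  B6 = {c, d, g}
Tree: B1–B2, B2–B3, B3–B4, B4–B5, B4–B6
The largest bag has 3 vertices, giving width 2; this decomposition certifies tw(G) ≤ 2. For the lower bound, the 3 vertices {b, d, h} are pairwise adjacent, and any tree decomposition puts a clique entirely inside one bag — forcing width ≥ 2. The upper and lower bounds meet at 2, so that is the treewidth.

2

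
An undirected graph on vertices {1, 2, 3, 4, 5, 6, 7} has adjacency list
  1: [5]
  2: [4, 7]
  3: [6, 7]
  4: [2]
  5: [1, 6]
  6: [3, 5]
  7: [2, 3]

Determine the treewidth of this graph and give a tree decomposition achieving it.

The largest bag has 2 vertices, giving width 1; this decomposition certifies tw(G) ≤ 1. G has an edge, so its treewidth is at least 1. The upper and lower bounds meet at 1, so that is the treewidth.

Treewidth 1.
One optimal decomposition is:
Bags: B1 = {1, 5}  B2 = {5, 6}  B3 = {3, 6}  B4 = {3, 7}  B5 = {2, 7}  B6 = {2, 4}
Tree: B1–B2, B2–B3, B3–B4, B4–B5, B5–B6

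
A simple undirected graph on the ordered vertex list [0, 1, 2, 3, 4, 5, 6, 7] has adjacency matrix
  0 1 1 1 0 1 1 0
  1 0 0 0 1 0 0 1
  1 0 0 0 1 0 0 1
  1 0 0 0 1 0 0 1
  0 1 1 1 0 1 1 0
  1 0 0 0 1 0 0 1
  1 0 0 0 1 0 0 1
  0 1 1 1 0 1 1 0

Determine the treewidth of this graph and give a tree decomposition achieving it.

Each bag holds 4 vertices, so the decomposition has width 3, which upper-bounds the treewidth. For the lower bound: the 4 vertex sets {4,6}, {2,7}, {0}, {5} are disjoint, each induces a connected subgraph, and every pair is joined by at least one edge of G. Contracting each set to a single vertex therefore yields K_{4} as a minor, and since treewidth is minor-monotone, tw(G) ≥ tw(K_{4}) = 3. Combining the bounds, tw(G) = 3.

Treewidth 3.
One optimal decomposition is:
Bags: B1 = {0, 4, 6, 7}  B2 = {0, 2, 4, 7}  B3 = {0, 4, 5, 7}  B4 = {0, 3, 4, 7}  B5 = {0, 1, 4, 7}
Tree: B1–B2, B2–B3, B3–B4, B4–B5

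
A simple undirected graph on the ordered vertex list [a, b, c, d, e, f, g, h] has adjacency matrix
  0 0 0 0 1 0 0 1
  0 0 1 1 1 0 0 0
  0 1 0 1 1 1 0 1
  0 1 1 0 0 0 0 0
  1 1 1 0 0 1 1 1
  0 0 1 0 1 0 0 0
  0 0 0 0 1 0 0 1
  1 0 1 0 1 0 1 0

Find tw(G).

A width-2 tree decomposition is:
Bags: B1 = {b, c, e}  B2 = {c, e, h}  B3 = {a, e, h}  B4 = {e, g, h}  B5 = {c, e, f}  B6 = {b, c, d}
Tree: B1–B2, B2–B3, B3–B4, B2–B5, B1–B6
Each bag holds 3 vertices, so the decomposition has width 2, which upper-bounds the treewidth. On the other hand G contains the 3-clique {b, c, d}. A clique must lie in a single bag of any decomposition, so no decomposition can have width below 2. Hence tw(G) = 2 exactly.

2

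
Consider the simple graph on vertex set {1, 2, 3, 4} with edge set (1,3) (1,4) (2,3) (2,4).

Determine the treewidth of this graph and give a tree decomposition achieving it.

Treewidth 2.
One optimal decomposition is:
Bags: B1 = {1, 2, 4}  B2 = {1, 2, 3}
Tree: B1–B2

The largest bag has 3 vertices, giving width 2; this decomposition certifies tw(G) ≤ 2. The edges 1–4–2–3–1 form a cycle, so G is not a tree and its treewidth is at least 2. Hence tw(G) = 2 exactly.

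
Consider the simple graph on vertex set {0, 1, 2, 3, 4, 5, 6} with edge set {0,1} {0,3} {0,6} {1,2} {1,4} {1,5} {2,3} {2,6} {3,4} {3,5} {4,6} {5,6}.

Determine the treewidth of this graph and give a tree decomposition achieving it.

Treewidth 3.
Bags: B1 = {1, 2, 3, 6}  B2 = {1, 3, 4, 6}  B3 = {1, 3, 5, 6}  B4 = {0, 1, 3, 6}
Tree: B1–B2, B2–B3, B3–B4

Every bag has size at most 4, so the width is 4 − 1 = 3 and tw(G) ≤ 3. For the lower bound: the 4 vertex sets {2,6}, {3,4}, {1}, {5} are disjoint, each induces a connected subgraph, and every pair is joined by at least one edge of G. Contracting each set to a single vertex therefore yields K_{4} as a minor, and since treewidth is minor-monotone, tw(G) ≥ tw(K_{4}) = 3. The upper and lower bounds meet at 3, so that is the treewidth.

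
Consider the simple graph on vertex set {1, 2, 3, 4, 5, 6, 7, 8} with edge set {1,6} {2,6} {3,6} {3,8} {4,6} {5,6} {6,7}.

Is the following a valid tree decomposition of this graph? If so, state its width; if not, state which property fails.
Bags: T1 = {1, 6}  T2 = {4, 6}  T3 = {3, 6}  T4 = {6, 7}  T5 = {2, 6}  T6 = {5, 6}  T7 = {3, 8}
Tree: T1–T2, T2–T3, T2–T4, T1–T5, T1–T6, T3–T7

Yes; width 1.

Checking the three conditions: (i) the bags cover all of {1, 2, 3, 4, 5, 6, 7, 8}; (ii) for each edge, some bag contains both endpoints; (iii) the bags containing any fixed vertex form a subtree. All hold, so the decomposition is valid with width 2 − 1 = 1.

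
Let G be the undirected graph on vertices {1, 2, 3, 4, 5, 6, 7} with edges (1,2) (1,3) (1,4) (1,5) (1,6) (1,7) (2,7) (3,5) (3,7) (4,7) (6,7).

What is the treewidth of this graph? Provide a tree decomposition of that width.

Every bag has size at most 3, so the width is 3 − 1 = 2 and tw(G) ≤ 2. Conversely, {1, 3, 5} is a clique of size 3, and the vertices of any clique must share a bag in every tree decomposition; so some bag has ≥ 3 vertices and tw(G) ≥ 2. Therefore the treewidth is 2.

Treewidth 2.
One such decomposition:
Bags: B1 = {1, 4, 7}  B2 = {1, 2, 7}  B3 = {1, 3, 7}  B4 = {1, 3, 5}  B5 = {1, 6, 7}
Tree: B1–B2, B1–B3, B3–B4, B2–B5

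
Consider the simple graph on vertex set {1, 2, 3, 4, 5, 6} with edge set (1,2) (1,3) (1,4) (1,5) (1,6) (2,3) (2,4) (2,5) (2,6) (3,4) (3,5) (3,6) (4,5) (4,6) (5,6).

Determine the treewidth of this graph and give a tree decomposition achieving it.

Treewidth 5.
Bags: B1 = {1, 2, 3, 4, 5, 6}
Tree: (single bag)

A single bag containing all 6 vertices is trivially a valid decomposition of width 5. For the lower bound, the 6 vertices {1, 2, 3, 4, 5, 6} are pairwise adjacent, and any tree decomposition puts a clique entirely inside one bag — forcing width ≥ 5. Therefore the treewidth is 5.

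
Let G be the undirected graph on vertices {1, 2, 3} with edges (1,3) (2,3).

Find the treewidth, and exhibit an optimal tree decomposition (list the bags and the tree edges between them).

Treewidth 1.
Bags: B1 = {1, 3}  B2 = {2, 3}
Tree: B1–B2

Each bag holds 2 vertices, so the decomposition has width 1, which upper-bounds the treewidth. Since G has at least one edge (e.g. 1–3), it is not an edgeless graph, so tw(G) ≥ 1. The upper and lower bounds meet at 1, so that is the treewidth.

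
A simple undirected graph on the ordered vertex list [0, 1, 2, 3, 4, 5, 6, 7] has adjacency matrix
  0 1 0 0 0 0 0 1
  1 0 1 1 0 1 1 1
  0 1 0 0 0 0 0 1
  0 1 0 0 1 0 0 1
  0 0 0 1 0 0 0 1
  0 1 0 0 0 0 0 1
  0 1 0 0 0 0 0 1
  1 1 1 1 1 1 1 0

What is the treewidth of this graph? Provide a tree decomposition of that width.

Every bag has size at most 3, so the width is 3 − 1 = 2 and tw(G) ≤ 2. For the lower bound, the 3 vertices {0, 1, 7} are pairwise adjacent, and any tree decomposition puts a clique entirely inside one bag — forcing width ≥ 2. Combining the bounds, tw(G) = 2.

Treewidth 2.
One optimal decomposition is:
Bags: B1 = {1, 2, 7}  B2 = {1, 3, 7}  B3 = {0, 1, 7}  B4 = {1, 5, 7}  B5 = {1, 6, 7}  B6 = {3, 4, 7}
Tree: B1–B2, B2–B3, B1–B4, B1–B5, B2–B6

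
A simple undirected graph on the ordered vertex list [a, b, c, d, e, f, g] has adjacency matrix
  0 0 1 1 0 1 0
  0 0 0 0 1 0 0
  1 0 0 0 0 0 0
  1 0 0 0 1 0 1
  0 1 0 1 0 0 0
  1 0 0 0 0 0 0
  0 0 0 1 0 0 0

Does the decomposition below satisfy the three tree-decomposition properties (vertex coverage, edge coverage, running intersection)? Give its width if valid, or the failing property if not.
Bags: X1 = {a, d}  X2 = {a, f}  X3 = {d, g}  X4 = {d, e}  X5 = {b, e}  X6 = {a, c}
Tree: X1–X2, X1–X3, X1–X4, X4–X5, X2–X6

Vertex coverage: the bags together contain {a, b, c, d, e, f, g}, the full vertex set. Edge coverage: each edge of G has both endpoints in at least one bag. Running intersection: for every vertex, the bags containing it form a connected subtree. All three properties hold, so this is a valid tree decomposition of width max|bag| − 1 = 1, and hence tw(G) ≤ 1.

Yes; width 1.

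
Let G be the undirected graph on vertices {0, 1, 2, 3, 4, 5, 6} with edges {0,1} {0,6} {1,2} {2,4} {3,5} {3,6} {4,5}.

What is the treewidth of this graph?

A width-2 tree decomposition is:
Bags: B1 = {0, 1, 6}  B2 = {1, 2, 6}  B3 = {2, 4, 6}  B4 = {4, 5, 6}  B5 = {3, 5, 6}
Tree: B1–B2, B2–B3, B3–B4, B4–B5
Each bag holds 3 vertices, so the decomposition has width 2, which upper-bounds the treewidth. For the lower bound, G contains the cycle 6–0–1–2–4–5–3–6, so G is not a forest; only forests have treewidth ≤ 1, hence tw(G) ≥ 2. Combining the bounds, tw(G) = 2.

2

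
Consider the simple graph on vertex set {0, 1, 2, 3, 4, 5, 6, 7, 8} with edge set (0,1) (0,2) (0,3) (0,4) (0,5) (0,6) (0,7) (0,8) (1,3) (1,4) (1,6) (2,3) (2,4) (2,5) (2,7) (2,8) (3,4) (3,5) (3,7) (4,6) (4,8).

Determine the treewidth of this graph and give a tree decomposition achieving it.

Treewidth 3.
Bags: B1 = {0, 1, 4, 6}  B2 = {0, 1, 3, 4}  B3 = {0, 2, 3, 4}  B4 = {0, 2, 4, 8}  B5 = {0, 2, 3, 5}  B6 = {0, 2, 3, 7}
Tree: B1–B2, B2–B3, B3–B4, B3–B5, B3–B6

Each bag holds 4 vertices, so the decomposition has width 3, which upper-bounds the treewidth. On the other hand G contains the 4-clique {0, 1, 3, 4}. A clique must lie in a single bag of any decomposition, so no decomposition can have width below 3. The upper and lower bounds meet at 3, so that is the treewidth.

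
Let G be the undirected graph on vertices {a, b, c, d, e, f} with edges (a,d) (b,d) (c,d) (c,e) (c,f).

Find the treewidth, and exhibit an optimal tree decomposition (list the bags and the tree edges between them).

Treewidth 1.
Bags: B1 = {b, d}  B2 = {c, d}  B3 = {c, e}  B4 = {c, f}  B5 = {a, d}
Tree: B1–B2, B2–B3, B2–B4, B2–B5

Every bag has size at most 2, so the width is 2 − 1 = 1 and tw(G) ≤ 1. Since G has at least one edge (e.g. b–d), it is not an edgeless graph, so tw(G) ≥ 1. The upper and lower bounds meet at 1, so that is the treewidth.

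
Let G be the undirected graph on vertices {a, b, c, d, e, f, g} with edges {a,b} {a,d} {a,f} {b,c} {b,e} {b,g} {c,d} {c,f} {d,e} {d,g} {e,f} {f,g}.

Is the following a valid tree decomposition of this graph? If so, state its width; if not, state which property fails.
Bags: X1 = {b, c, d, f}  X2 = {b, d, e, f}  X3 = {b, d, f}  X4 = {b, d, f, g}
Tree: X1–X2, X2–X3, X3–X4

No — vertex a appears in no bag.

A tree decomposition must satisfy three properties: every vertex lies in some bag; for every edge, both endpoints lie together in some bag; and for every vertex, the bags containing it form a connected subtree. Here vertex a appears in no bag, so the decomposition is invalid.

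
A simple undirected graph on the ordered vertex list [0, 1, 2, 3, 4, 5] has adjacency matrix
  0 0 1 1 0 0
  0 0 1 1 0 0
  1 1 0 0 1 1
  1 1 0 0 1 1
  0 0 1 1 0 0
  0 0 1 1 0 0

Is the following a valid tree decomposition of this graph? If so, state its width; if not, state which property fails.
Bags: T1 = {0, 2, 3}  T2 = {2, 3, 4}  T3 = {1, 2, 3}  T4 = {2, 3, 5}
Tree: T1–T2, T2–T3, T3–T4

Every vertex of G appears in some bag (union = {0, 1, 2, 3, 4, 5}); every edge is covered by a bag; and for each vertex v the set of bags containing v is connected in the bag tree. The decomposition is therefore valid. The largest bag has 3 vertices, so the width is 2.

Yes; width 2.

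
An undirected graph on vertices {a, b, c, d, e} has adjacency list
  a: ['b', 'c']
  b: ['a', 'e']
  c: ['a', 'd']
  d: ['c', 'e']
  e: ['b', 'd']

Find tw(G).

2

A width-2 tree decomposition is:
Bags: B1 = {a, c, d}  B2 = {a, d, e}  B3 = {a, b, e}
Tree: B1–B2, B2–B3
The largest bag has 3 vertices, giving width 2; this decomposition certifies tw(G) ≤ 2. For the lower bound, G contains the cycle a–c–d–e–b–a, so G is not a forest; only forests have treewidth ≤ 1, hence tw(G) ≥ 2. Combining the bounds, tw(G) = 2.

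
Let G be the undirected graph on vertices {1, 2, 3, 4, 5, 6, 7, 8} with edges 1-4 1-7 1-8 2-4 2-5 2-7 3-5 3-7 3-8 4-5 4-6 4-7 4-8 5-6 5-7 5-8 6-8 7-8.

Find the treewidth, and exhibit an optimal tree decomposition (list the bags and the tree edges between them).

Each bag holds 4 vertices, so the decomposition has width 3, which upper-bounds the treewidth. Conversely, {3, 5, 7, 8} is a clique of size 4, and the vertices of any clique must share a bag in every tree decomposition; so some bag has ≥ 4 vertices and tw(G) ≥ 3. The upper and lower bounds meet at 3, so that is the treewidth.

Treewidth 3.
Bags: B1 = {3, 5, 7, 8}  B2 = {4, 5, 7, 8}  B3 = {2, 4, 5, 7}  B4 = {1, 4, 7, 8}  B5 = {4, 5, 6, 8}
Tree: B1–B2, B2–B3, B2–B4, B2–B5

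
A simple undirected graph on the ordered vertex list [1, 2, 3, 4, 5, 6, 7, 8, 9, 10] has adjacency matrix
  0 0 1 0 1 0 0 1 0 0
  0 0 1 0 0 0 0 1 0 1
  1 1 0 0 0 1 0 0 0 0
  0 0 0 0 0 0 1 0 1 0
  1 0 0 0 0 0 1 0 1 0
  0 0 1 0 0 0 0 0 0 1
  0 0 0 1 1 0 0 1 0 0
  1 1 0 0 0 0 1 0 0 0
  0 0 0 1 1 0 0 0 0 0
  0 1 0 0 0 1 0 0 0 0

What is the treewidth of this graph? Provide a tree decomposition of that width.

The largest bag has 3 vertices, giving width 2; this decomposition certifies tw(G) ≤ 2. Since 9–4–7–5–9 is a cycle in G, G is not acyclic. Forests are exactly the graphs of treewidth ≤ 1, so tw(G) ≥ 2. Therefore the treewidth is 2.

Treewidth 2.
Bags: B1 = {4, 5, 9}  B2 = {4, 5, 7}  B3 = {1, 5, 7}  B4 = {1, 7, 8}  B5 = {1, 3, 8}  B6 = {2, 3, 8}  B7 = {2, 3, 6}  B8 = {2, 6, 10}
Tree: B1–B2, B2–B3, B3–B4, B4–B5, B5–B6, B6–B7, B7–B8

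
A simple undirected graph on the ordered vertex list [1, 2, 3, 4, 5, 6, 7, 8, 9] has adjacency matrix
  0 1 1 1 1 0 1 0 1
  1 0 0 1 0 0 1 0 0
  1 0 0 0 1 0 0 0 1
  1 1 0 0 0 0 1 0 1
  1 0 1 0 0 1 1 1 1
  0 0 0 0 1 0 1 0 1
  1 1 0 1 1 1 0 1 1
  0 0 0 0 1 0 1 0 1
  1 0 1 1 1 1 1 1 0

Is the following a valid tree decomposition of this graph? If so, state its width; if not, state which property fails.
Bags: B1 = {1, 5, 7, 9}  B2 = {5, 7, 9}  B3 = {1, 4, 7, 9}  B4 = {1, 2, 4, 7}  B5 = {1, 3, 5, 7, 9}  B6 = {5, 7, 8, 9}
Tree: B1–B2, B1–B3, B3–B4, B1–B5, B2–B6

No — vertex 6 appears in no bag.

A tree decomposition must satisfy three properties: every vertex lies in some bag; for every edge, both endpoints lie together in some bag; and for every vertex, the bags containing it form a connected subtree. Here vertex 6 appears in no bag, so the decomposition is invalid.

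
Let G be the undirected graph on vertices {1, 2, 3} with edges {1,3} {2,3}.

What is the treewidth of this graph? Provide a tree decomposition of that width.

Every bag has size at most 2, so the width is 2 − 1 = 1 and tw(G) ≤ 1. G has an edge, so its treewidth is at least 1. Combining the bounds, tw(G) = 1.

Treewidth 1.
Bags: B1 = {2, 3}  B2 = {1, 3}
Tree: B1–B2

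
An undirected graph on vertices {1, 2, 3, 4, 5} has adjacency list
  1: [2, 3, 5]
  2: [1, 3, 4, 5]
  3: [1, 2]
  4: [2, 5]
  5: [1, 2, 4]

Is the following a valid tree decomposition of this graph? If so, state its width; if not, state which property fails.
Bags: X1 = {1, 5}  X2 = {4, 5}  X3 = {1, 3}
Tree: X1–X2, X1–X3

No — vertex 2 appears in no bag.

A tree decomposition must satisfy three properties: every vertex lies in some bag; for every edge, both endpoints lie together in some bag; and for every vertex, the bags containing it form a connected subtree. Here vertex 2 appears in no bag, so the decomposition is invalid.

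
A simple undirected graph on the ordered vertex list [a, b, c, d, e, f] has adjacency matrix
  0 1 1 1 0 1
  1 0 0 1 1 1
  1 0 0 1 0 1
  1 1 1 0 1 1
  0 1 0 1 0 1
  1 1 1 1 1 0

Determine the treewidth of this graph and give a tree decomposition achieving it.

The largest bag has 4 vertices, giving width 3; this decomposition certifies tw(G) ≤ 3. For the lower bound, the 4 vertices {b, d, e, f} are pairwise adjacent, and any tree decomposition puts a clique entirely inside one bag — forcing width ≥ 3. The upper and lower bounds meet at 3, so that is the treewidth.

Treewidth 3.
One optimal decomposition is:
Bags: B1 = {a, c, d, f}  B2 = {a, b, d, f}  B3 = {b, d, e, f}
Tree: B1–B2, B2–B3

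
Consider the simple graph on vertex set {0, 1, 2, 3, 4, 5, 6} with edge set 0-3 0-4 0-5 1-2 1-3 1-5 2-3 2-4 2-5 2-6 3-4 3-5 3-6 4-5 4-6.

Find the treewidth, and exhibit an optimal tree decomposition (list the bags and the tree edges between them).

Treewidth 3.
Bags: B1 = {2, 3, 4, 5}  B2 = {2, 3, 4, 6}  B3 = {1, 2, 3, 5}  B4 = {0, 3, 4, 5}
Tree: B1–B2, B1–B3, B1–B4

Each bag holds 4 vertices, so the decomposition has width 3, which upper-bounds the treewidth. For the lower bound, the 4 vertices {0, 3, 4, 5} are pairwise adjacent, and any tree decomposition puts a clique entirely inside one bag — forcing width ≥ 3. Therefore the treewidth is 3.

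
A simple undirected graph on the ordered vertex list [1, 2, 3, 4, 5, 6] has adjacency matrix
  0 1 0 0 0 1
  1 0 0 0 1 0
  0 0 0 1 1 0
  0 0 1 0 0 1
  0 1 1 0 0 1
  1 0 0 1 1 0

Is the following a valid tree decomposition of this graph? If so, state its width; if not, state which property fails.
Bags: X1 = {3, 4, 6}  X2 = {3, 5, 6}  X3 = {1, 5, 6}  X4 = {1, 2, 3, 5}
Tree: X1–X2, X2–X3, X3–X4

A tree decomposition must satisfy three properties: every vertex lies in some bag; for every edge, both endpoints lie together in some bag; and for every vertex, the bags containing it form a connected subtree. Here bags containing vertex 3 are not connected in the tree, so the decomposition is invalid.

No — bags containing vertex 3 are not connected in the tree.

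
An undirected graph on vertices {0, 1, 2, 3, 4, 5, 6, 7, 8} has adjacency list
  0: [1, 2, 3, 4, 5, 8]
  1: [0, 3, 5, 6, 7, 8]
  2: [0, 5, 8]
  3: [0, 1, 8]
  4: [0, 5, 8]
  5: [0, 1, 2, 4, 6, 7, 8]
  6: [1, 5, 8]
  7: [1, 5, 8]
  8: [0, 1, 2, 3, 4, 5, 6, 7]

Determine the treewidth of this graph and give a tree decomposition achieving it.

Treewidth 3.
One such decomposition:
Bags: B1 = {0, 1, 5, 8}  B2 = {0, 4, 5, 8}  B3 = {1, 5, 6, 8}  B4 = {1, 5, 7, 8}  B5 = {0, 1, 3, 8}  B6 = {0, 2, 5, 8}
Tree: B1–B2, B1–B3, B1–B4, B1–B5, B1–B6

Each bag holds 4 vertices, so the decomposition has width 3, which upper-bounds the treewidth. For the lower bound, the 4 vertices {0, 1, 3, 8} are pairwise adjacent, and any tree decomposition puts a clique entirely inside one bag — forcing width ≥ 3. Combining the bounds, tw(G) = 3.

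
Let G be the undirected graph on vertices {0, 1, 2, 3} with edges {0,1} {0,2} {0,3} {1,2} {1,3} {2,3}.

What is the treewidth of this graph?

3

A width-3 tree decomposition is:
Bags: B1 = {0, 1, 2, 3}
Tree: (single bag)
With just one bag of size 4, the width is 4 − 1 = 3, so tw(G) ≤ 3. For the lower bound, the 4 vertices {0, 1, 2, 3} are pairwise adjacent, and any tree decomposition puts a clique entirely inside one bag — forcing width ≥ 3. Combining the bounds, tw(G) = 3.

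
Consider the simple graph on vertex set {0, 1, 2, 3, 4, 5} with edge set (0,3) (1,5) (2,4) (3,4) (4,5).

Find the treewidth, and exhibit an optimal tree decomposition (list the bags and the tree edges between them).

Treewidth 1.
One optimal decomposition is:
Bags: B1 = {4, 5}  B2 = {3, 4}  B3 = {2, 4}  B4 = {0, 3}  B5 = {1, 5}
Tree: B1–B2, B2–B3, B2–B4, B1–B5

Every bag has size at most 2, so the width is 2 − 1 = 1 and tw(G) ≤ 1. G has an edge, so its treewidth is at least 1. The upper and lower bounds meet at 1, so that is the treewidth.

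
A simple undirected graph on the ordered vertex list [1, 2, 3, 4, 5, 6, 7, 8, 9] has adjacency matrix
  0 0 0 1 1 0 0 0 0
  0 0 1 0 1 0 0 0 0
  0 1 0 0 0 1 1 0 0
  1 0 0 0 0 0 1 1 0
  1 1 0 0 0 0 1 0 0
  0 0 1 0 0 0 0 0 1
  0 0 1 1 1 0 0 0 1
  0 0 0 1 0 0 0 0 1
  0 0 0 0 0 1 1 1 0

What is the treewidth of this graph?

3

A width-3 tree decomposition is:
Bags: B1 = {3, 6, 8, 9}  B2 = {3, 7, 8, 9}  B3 = {3, 4, 7, 8}  B4 = {2, 3, 4, 7}  B5 = {2, 4, 5, 7}  B6 = {1, 2, 4, 5}
Tree: B1–B2, B2–B3, B3–B4, B4–B5, B5–B6
Each bag holds 4 vertices, so the decomposition has width 3, which upper-bounds the treewidth. For the lower bound: the 4 vertex sets {6,8,9}, {3}, {7}, {1,2,4,5} are disjoint, each induces a connected subgraph, and every pair is joined by at least one edge of G. Contracting each set to a single vertex therefore yields K_{4} as a minor, and since treewidth is minor-monotone, tw(G) ≥ tw(K_{4}) = 3. Hence tw(G) = 3 exactly.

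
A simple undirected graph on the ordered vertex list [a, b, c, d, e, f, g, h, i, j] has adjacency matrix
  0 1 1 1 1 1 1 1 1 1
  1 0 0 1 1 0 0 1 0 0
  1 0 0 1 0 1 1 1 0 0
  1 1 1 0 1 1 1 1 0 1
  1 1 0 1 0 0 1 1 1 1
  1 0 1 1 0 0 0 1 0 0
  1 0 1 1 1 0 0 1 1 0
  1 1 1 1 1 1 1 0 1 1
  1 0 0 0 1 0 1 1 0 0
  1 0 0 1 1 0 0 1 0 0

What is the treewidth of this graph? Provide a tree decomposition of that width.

Each bag holds 5 vertices, so the decomposition has width 4, which upper-bounds the treewidth. On the other hand G contains the 5-clique {a, d, e, g, h}. A clique must lie in a single bag of any decomposition, so no decomposition can have width below 4. The upper and lower bounds meet at 4, so that is the treewidth.

Treewidth 4.
One such decomposition:
Bags: B1 = {a, c, d, g, h}  B2 = {a, d, e, g, h}  B3 = {a, b, d, e, h}  B4 = {a, e, g, h, i}  B5 = {a, c, d, f, h}  B6 = {a, d, e, h, j}
Tree: B1–B2, B2–B3, B2–B4, B1–B5, B2–B6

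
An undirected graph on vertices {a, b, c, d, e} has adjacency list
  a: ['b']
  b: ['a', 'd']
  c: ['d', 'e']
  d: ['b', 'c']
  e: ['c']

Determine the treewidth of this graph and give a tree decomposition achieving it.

Treewidth 1.
One optimal decomposition is:
Bags: B1 = {c, e}  B2 = {c, d}  B3 = {b, d}  B4 = {a, b}
Tree: B1–B2, B2–B3, B3–B4

Each bag holds 2 vertices, so the decomposition has width 1, which upper-bounds the treewidth. Any graph with an edge has treewidth ≥ 1, and G has the edge e–c. Hence tw(G) = 1 exactly.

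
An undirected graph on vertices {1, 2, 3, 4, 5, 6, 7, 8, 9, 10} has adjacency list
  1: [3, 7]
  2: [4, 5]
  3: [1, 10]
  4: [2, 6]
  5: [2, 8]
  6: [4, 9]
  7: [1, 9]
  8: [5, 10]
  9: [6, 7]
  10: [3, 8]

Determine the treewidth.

A width-2 tree decomposition is:
Bags: B1 = {1, 3, 10}  B2 = {1, 8, 10}  B3 = {1, 5, 8}  B4 = {1, 2, 5}  B5 = {1, 2, 4}  B6 = {1, 4, 6}  B7 = {1, 6, 9}  B8 = {1, 7, 9}
Tree: B1–B2, B2–B3, B3–B4, B4–B5, B5–B6, B6–B7, B7–B8
The largest bag has 3 vertices, giving width 2; this decomposition certifies tw(G) ≤ 2. For the lower bound, G contains the cycle 1–3–10–8–5–2–4–6–9–7–1, so G is not a forest; only forests have treewidth ≤ 1, hence tw(G) ≥ 2. Therefore the treewidth is 2.

2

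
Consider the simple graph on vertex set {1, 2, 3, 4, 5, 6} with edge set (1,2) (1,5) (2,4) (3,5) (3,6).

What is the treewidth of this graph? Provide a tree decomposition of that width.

Treewidth 1.
Bags: B1 = {2, 4}  B2 = {1, 2}  B3 = {1, 5}  B4 = {3, 5}  B5 = {3, 6}
Tree: B1–B2, B2–B3, B3–B4, B4–B5

The largest bag has 2 vertices, giving width 1; this decomposition certifies tw(G) ≤ 1. Since G has at least one edge (e.g. 4–2), it is not an edgeless graph, so tw(G) ≥ 1. Combining the bounds, tw(G) = 1.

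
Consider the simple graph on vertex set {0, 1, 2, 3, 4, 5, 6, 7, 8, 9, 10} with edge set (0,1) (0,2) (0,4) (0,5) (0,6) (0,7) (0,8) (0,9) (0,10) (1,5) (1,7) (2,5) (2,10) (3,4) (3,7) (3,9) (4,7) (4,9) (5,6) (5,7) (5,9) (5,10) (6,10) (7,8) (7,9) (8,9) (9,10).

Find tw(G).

3

A width-3 tree decomposition is:
Bags: B1 = {0, 5, 7, 9}  B2 = {0, 4, 7, 9}  B3 = {0, 5, 9, 10}  B4 = {3, 4, 7, 9}  B5 = {0, 7, 8, 9}  B6 = {0, 2, 5, 10}  B7 = {0, 1, 5, 7}  B8 = {0, 5, 6, 10}
Tree: B1–B2, B1–B3, B2–B4, B2–B5, B3–B6, B1–B7, B3–B8
The largest bag has 4 vertices, giving width 3; this decomposition certifies tw(G) ≤ 3. Conversely, {0, 7, 8, 9} is a clique of size 4, and the vertices of any clique must share a bag in every tree decomposition; so some bag has ≥ 4 vertices and tw(G) ≥ 3. Therefore the treewidth is 3.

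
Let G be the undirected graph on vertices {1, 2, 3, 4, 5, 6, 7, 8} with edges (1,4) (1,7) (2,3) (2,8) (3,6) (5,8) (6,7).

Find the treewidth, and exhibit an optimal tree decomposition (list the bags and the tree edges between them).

The largest bag has 2 vertices, giving width 1; this decomposition certifies tw(G) ≤ 1. Any graph with an edge has treewidth ≥ 1, and G has the edge 5–8. The upper and lower bounds meet at 1, so that is the treewidth.

Treewidth 1.
Bags: B1 = {5, 8}  B2 = {2, 8}  B3 = {2, 3}  B4 = {3, 6}  B5 = {6, 7}  B6 = {1, 7}  B7 = {1, 4}
Tree: B1–B2, B2–B3, B3–B4, B4–B5, B5–B6, B6–B7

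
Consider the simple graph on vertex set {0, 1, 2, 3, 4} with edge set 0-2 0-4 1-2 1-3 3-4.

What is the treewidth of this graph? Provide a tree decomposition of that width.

Treewidth 2.
Bags: B1 = {0, 2, 4}  B2 = {2, 3, 4}  B3 = {1, 2, 3}
Tree: B1–B2, B2–B3

The largest bag has 3 vertices, giving width 2; this decomposition certifies tw(G) ≤ 2. Since 2–0–4–3–1–2 is a cycle in G, G is not acyclic. Forests are exactly the graphs of treewidth ≤ 1, so tw(G) ≥ 2. Hence tw(G) = 2 exactly.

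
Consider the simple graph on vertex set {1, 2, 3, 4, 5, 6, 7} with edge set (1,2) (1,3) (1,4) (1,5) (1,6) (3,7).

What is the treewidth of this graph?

1

A width-1 tree decomposition is:
Bags: B1 = {1, 2}  B2 = {1, 3}  B3 = {1, 6}  B4 = {3, 7}  B5 = {1, 5}  B6 = {1, 4}
Tree: B1–B2, B1–B3, B2–B4, B3–B5, B1–B6
The largest bag has 2 vertices, giving width 1; this decomposition certifies tw(G) ≤ 1. Since G has at least one edge (e.g. 2–1), it is not an edgeless graph, so tw(G) ≥ 1. The upper and lower bounds meet at 1, so that is the treewidth.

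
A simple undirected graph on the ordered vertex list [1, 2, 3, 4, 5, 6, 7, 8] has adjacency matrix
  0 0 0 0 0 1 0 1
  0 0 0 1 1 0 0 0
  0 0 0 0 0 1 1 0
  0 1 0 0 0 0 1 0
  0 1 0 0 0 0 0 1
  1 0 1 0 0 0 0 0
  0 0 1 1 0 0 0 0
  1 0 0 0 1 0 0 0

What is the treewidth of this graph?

A width-2 tree decomposition is:
Bags: B1 = {3, 6, 7}  B2 = {1, 6, 7}  B3 = {1, 7, 8}  B4 = {5, 7, 8}  B5 = {2, 5, 7}  B6 = {2, 4, 7}
Tree: B1–B2, B2–B3, B3–B4, B4–B5, B5–B6
The largest bag has 3 vertices, giving width 2; this decomposition certifies tw(G) ≤ 2. For the lower bound, G contains the cycle 7–3–6–1–8–5–2–4–7, so G is not a forest; only forests have treewidth ≤ 1, hence tw(G) ≥ 2. The upper and lower bounds meet at 2, so that is the treewidth.

2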